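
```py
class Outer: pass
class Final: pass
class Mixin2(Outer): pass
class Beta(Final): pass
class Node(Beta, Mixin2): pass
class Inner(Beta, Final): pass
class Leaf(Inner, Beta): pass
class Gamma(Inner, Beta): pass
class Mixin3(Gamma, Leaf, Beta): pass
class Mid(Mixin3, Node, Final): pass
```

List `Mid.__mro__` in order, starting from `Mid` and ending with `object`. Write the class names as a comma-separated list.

L[Mid] = Mid + merge(L[Mixin3], L[Node], L[Final], [Mixin3 Node Final])
  take Mixin3:  [Mixin3 Gamma Leaf Inner Beta Final object] + [Node Beta Final Mixin2 Outer object] + [Final object] + [Mixin3 Node Final]
  take Gamma:  [Gamma Leaf Inner Beta Final object] + [Node Beta Final Mixin2 Outer object] + [Final object] + [Node Final]
  take Leaf:  [Leaf Inner Beta Final object] + [Node Beta Final Mixin2 Outer object] + [Final object] + [Node Final]
  take Inner:  [Inner Beta Final object] + [Node Beta Final Mixin2 Outer object] + [Final object] + [Node Final]
  take Node:  [Beta Final object] + [Node Beta Final Mixin2 Outer object] + [Final object] + [Node Final]
  take Beta:  [Beta Final object] + [Beta Final Mixin2 Outer object] + [Final object] + [Final]
  take Final:  [Final object] + [Final Mixin2 Outer object] + [Final object] + [Final]
  take Mixin2:  [object] + [Mixin2 Outer object] + [object]
  take Outer:  [object] + [Outer object] + [object]
  take object:  [object] + [object] + [object]

Mid, Mixin3, Gamma, Leaf, Inner, Node, Beta, Final, Mixin2, Outer, object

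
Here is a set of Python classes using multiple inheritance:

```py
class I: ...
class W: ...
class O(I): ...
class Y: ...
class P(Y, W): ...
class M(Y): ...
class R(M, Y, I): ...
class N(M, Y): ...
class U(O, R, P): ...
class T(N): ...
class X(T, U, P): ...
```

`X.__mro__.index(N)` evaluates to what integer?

2

L[X] = X + merge(L[T], L[U], L[P], [T U P])
  take T:  [T N M Y object] + [U O R M P Y I W object] + [P Y W object] + [T U P]
  take N:  [N M Y object] + [U O R M P Y I W object] + [P Y W object] + [U P]
  take U:  [M Y object] + [U O R M P Y I W object] + [P Y W object] + [U P]
  take O:  [M Y object] + [O R M P Y I W object] + [P Y W object] + [P]
  take R:  [M Y object] + [R M P Y I W object] + [P Y W object] + [P]
  take M:  [M Y object] + [M P Y I W object] + [P Y W object] + [P]
  take P:  [Y object] + [P Y I W object] + [P Y W object] + [P]
  take Y:  [Y object] + [Y I W object] + [Y W object]
  take I:  [object] + [I W object] + [W object]
  take W:  [object] + [W object] + [W object]
  take object:  [object] + [object] + [object]
MRO: X T N U O R M P Y I W object
N sits at index 2.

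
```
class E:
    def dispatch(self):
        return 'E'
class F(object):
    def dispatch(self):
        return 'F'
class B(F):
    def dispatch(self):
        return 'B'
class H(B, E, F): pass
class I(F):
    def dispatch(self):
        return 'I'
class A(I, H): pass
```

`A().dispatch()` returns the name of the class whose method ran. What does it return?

I

L[A] = A + merge(L[I], L[H], [I H])
  take I:  [I F object] + [H B E F object] + [I H]
  take H:  [F object] + [H B E F object] + [H]
  take B:  [F object] + [B E F object]
  take E:  [F object] + [E F object]
  take F:  [F object] + [F object]
  take object:  [object] + [object]
MRO: A I H B E F object
dispatch is defined in: B, E, F, I. First along the MRO is I.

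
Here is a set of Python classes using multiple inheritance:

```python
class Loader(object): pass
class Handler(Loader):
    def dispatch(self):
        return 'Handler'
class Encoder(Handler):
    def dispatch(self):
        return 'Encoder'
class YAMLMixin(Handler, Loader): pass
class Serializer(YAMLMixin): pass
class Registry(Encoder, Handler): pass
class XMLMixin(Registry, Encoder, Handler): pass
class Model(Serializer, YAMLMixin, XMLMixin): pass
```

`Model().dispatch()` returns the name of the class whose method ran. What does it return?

Encoder

L[Model] = Model + merge(L[Serializer], L[YAMLMixin], L[XMLMixin], [Serializer YAMLMixin XMLMixin])
  take Serializer:  [Serializer YAMLMixin Handler Loader object] + [YAMLMixin Handler Loader object] + [XMLMixin Registry Encoder Handler Loader object] + [Serializer YAMLMixin XMLMixin]
  take YAMLMixin:  [YAMLMixin Handler Loader object] + [YAMLMixin Handler Loader object] + [XMLMixin Registry Encoder Handler Loader object] + [YAMLMixin XMLMixin]
  take XMLMixin:  [Handler Loader object] + [Handler Loader object] + [XMLMixin Registry Encoder Handler Loader object] + [XMLMixin]
  take Registry:  [Handler Loader object] + [Handler Loader object] + [Registry Encoder Handler Loader object]
  take Encoder:  [Handler Loader object] + [Handler Loader object] + [Encoder Handler Loader object]
  take Handler:  [Handler Loader object] + [Handler Loader object] + [Handler Loader object]
  take Loader:  [Loader object] + [Loader object] + [Loader object]
  take object:  [object] + [object] + [object]
MRO: Model Serializer YAMLMixin XMLMixin Registry Encoder Handler Loader object
dispatch is defined in: Encoder, Handler. First along the MRO is Encoder.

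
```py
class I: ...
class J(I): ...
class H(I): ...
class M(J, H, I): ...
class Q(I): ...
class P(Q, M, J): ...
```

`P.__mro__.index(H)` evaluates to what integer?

4

L[P] = P + merge(L[Q], L[M], L[J], [Q M J])
  take Q:  [Q I object] + [M J H I object] + [J I object] + [Q M J]
  take M:  [I object] + [M J H I object] + [J I object] + [M J]
  take J:  [I object] + [J H I object] + [J I object] + [J]
  take H:  [I object] + [H I object] + [I object]
  take I:  [I object] + [I object] + [I object]
  take object:  [object] + [object] + [object]
MRO: P Q M J H I object
H sits at index 4.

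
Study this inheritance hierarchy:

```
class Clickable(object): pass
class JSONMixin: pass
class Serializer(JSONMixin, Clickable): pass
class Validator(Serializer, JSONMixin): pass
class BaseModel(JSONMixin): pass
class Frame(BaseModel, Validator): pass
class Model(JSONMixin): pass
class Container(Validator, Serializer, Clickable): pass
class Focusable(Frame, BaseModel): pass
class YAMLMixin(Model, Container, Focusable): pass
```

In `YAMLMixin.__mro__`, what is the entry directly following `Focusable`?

Frame

L[YAMLMixin] = YAMLMixin + merge(L[Model], L[Container], L[Focusable], [Model Container Focusable])
  take Model:  [Model JSONMixin object] + [Container Validator Serializer JSONMixin Clickable object] + [Focusable Frame BaseModel Validator Serializer JSONMixin Clickable object] + [Model Container Focusable]
  take Container:  [JSONMixin object] + [Container Validator Serializer JSONMixin Clickable object] + [Focusable Frame BaseModel Validator Serializer JSONMixin Clickable object] + [Container Focusable]
  take Focusable:  [JSONMixin object] + [Validator Serializer JSONMixin Clickable object] + [Focusable Frame BaseModel Validator Serializer JSONMixin Clickable object] + [Focusable]
  take Frame:  [JSONMixin object] + [Validator Serializer JSONMixin Clickable object] + [Frame BaseModel Validator Serializer JSONMixin Clickable object]
  take BaseModel:  [JSONMixin object] + [Validator Serializer JSONMixin Clickable object] + [BaseModel Validator Serializer JSONMixin Clickable object]
  take Validator:  [JSONMixin object] + [Validator Serializer JSONMixin Clickable object] + [Validator Serializer JSONMixin Clickable object]
  take Serializer:  [JSONMixin object] + [Serializer JSONMixin Clickable object] + [Serializer JSONMixin Clickable object]
  take JSONMixin:  [JSONMixin object] + [JSONMixin Clickable object] + [JSONMixin Clickable object]
  take Clickable:  [object] + [Clickable object] + [Clickable object]
  take object:  [object] + [object] + [object]
MRO: YAMLMixin Model Container Focusable Frame BaseModel Validator Serializer JSONMixin Clickable object
Focusable is at position 3; next is Frame.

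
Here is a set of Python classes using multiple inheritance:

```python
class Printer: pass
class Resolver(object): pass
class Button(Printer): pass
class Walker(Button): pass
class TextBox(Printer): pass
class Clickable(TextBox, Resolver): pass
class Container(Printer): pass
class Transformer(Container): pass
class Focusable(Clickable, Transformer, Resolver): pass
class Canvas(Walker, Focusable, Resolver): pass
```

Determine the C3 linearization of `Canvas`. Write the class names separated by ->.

L[Canvas] = Canvas + merge(L[Walker], L[Focusable], L[Resolver], [Walker Focusable Resolver])
  take Walker:  [Walker Button Printer object] + [Focusable Clickable TextBox Transformer Container Printer Resolver object] + [Resolver object] + [Walker Focusable Resolver]
  take Button:  [Button Printer object] + [Focusable Clickable TextBox Transformer Container Printer Resolver object] + [Resolver object] + [Focusable Resolver]
  take Focusable:  [Printer object] + [Focusable Clickable TextBox Transformer Container Printer Resolver object] + [Resolver object] + [Focusable Resolver]
  take Clickable:  [Printer object] + [Clickable TextBox Transformer Container Printer Resolver object] + [Resolver object] + [Resolver]
  take TextBox:  [Printer object] + [TextBox Transformer Container Printer Resolver object] + [Resolver object] + [Resolver]
  take Transformer:  [Printer object] + [Transformer Container Printer Resolver object] + [Resolver object] + [Resolver]
  take Container:  [Printer object] + [Container Printer Resolver object] + [Resolver object] + [Resolver]
  take Printer:  [Printer object] + [Printer Resolver object] + [Resolver object] + [Resolver]
  take Resolver:  [object] + [Resolver object] + [Resolver object] + [Resolver]
  take object:  [object] + [object] + [object]

Canvas -> Walker -> Button -> Focusable -> Clickable -> TextBox -> Transformer -> Container -> Printer -> Resolver -> object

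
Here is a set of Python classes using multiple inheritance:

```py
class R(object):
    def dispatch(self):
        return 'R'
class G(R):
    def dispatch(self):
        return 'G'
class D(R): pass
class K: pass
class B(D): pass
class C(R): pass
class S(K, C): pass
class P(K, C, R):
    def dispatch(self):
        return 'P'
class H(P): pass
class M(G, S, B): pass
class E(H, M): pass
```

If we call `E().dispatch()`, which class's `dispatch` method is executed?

L[E] = E + merge(L[H], L[M], [H M])
  take H:  [H P K C R object] + [M G S K C B D R object] + [H M]
  take P:  [P K C R object] + [M G S K C B D R object] + [M]
  take M:  [K C R object] + [M G S K C B D R object] + [M]
  take G:  [K C R object] + [G S K C B D R object]
  take S:  [K C R object] + [S K C B D R object]
  take K:  [K C R object] + [K C B D R object]
  take C:  [C R object] + [C B D R object]
  take B:  [R object] + [B D R object]
  take D:  [R object] + [D R object]
  take R:  [R object] + [R object]
  take object:  [object] + [object]
MRO: E H P M G S K C B D R object
dispatch is defined in: G, P, R. First along the MRO is P.

P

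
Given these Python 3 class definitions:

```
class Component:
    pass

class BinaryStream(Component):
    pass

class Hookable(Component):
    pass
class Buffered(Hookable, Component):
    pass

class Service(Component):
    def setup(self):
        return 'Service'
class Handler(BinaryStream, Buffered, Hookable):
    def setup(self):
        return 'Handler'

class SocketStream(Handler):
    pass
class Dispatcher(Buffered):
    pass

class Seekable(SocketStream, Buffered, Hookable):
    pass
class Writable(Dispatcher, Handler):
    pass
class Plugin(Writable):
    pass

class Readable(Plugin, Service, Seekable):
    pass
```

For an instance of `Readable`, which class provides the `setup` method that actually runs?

L[Readable] = Readable + merge(L[Plugin], L[Service], L[Seekable], [Plugin Service Seekable])
  take Plugin:  [Plugin Writable Dispatcher Handler BinaryStream Buffered Hookable Component object] + [Service Component object] + [Seekable SocketStream Handler BinaryStream Buffered Hookable Component object] + [Plugin Service Seekable]
  take Writable:  [Writable Dispatcher Handler BinaryStream Buffered Hookable Component object] + [Service Component object] + [Seekable SocketStream Handler BinaryStream Buffered Hookable Component object] + [Service Seekable]
  take Dispatcher:  [Dispatcher Handler BinaryStream Buffered Hookable Component object] + [Service Component object] + [Seekable SocketStream Handler BinaryStream Buffered Hookable Component object] + [Service Seekable]
  take Service:  [Handler BinaryStream Buffered Hookable Component object] + [Service Component object] + [Seekable SocketStream Handler BinaryStream Buffered Hookable Component object] + [Service Seekable]
  take Seekable:  [Handler BinaryStream Buffered Hookable Component object] + [Component object] + [Seekable SocketStream Handler BinaryStream Buffered Hookable Component object] + [Seekable]
  take SocketStream:  [Handler BinaryStream Buffered Hookable Component object] + [Component object] + [SocketStream Handler BinaryStream Buffered Hookable Component object]
  take Handler:  [Handler BinaryStream Buffered Hookable Component object] + [Component object] + [Handler BinaryStream Buffered Hookable Component object]
  take BinaryStream:  [BinaryStream Buffered Hookable Component object] + [Component object] + [BinaryStream Buffered Hookable Component object]
  take Buffered:  [Buffered Hookable Component object] + [Component object] + [Buffered Hookable Component object]
  take Hookable:  [Hookable Component object] + [Component object] + [Hookable Component object]
  take Component:  [Component object] + [Component object] + [Component object]
  take object:  [object] + [object] + [object]
MRO: Readable Plugin Writable Dispatcher Service Seekable SocketStream Handler BinaryStream Buffered Hookable Component object
setup is defined in: Handler, Service. First along the MRO is Service.

Service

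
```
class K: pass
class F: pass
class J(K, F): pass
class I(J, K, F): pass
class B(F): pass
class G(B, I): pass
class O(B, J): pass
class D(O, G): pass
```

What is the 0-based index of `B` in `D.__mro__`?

3

L[D] = D + merge(L[O], L[G], [O G])
  take O:  [O B J K F object] + [G B I J K F object] + [O G]
  take G:  [B J K F object] + [G B I J K F object] + [G]
  take B:  [B J K F object] + [B I J K F object]
  take I:  [J K F object] + [I J K F object]
  take J:  [J K F object] + [J K F object]
  take K:  [K F object] + [K F object]
  take F:  [F object] + [F object]
  take object:  [object] + [object]
MRO: D O G B I J K F object
B sits at index 3.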